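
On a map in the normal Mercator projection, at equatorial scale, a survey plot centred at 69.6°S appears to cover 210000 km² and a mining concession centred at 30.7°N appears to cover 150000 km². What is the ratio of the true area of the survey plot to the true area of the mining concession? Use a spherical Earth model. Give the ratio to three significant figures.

On Mercator the areal scale is sec²φ, so true area = apparent × cos²φ.
True area of survey plot: 210000 × cos²(69.6°) = 210000 × 0.1215 = 25520 km².
True area of mining concession: 150000 × cos²(30.7°) = 150000 × 0.7393 = 110900 km².
Ratio = 25520 / 110900 ≈ 0.230.

0.230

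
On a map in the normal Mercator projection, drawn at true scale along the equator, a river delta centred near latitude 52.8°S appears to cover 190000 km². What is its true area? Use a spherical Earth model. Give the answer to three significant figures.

69500 km²

The Mercator projection is conformal; its linear scale factor is the same in every direction and equals sec φ = 1/cos φ.
Areal scale = k² = sec²φ = 1/cos²(52.8°) = 1/0.6046² = 2.736.
True area = apparent / (areal scale) = 190000 / 2.736 ≈ 69500 km².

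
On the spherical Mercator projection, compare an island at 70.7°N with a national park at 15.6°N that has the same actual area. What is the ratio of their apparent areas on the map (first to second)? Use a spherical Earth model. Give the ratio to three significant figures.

8.49

Mercator areal scale is sec²φ.
At 70.7°: sec²(70.7°) = 1/0.3305² = 9.154.
At 15.6°: sec²(15.6°) = 1/0.9632² = 1.078.
Ratio = 9.154/1.078 = cos²(15.6°)/cos²(70.7°) ≈ 8.49.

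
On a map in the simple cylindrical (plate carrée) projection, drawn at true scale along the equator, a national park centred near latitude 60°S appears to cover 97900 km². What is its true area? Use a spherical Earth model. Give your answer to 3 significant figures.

49000 km²

For the equirectangular projection with φ₀ = 0 (plate carrée), h = 1 along meridians and k = sec φ along parallels.
Areal scale = h·k = 1 × sec φ; at 60°, h = 1.000, k = 2.000, so h·k = 2.000.
True area = apparent / (areal scale) = 97900 / 2.000 ≈ 49000 km².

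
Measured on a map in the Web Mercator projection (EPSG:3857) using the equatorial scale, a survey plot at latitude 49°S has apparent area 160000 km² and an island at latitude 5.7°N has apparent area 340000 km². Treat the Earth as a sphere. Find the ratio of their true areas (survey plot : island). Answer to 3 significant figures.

Mercator's areal exaggeration is sec²φ; hence true area = (apparent area) · cos²φ.
True area of survey plot: 160000 × cos²(49°) = 160000 × 0.4304 = 68870 km².
True area of island: 340000 × cos²(5.7°) = 340000 × 0.9901 = 336600 km².
Ratio = 68870 / 336600 ≈ 0.205.

0.205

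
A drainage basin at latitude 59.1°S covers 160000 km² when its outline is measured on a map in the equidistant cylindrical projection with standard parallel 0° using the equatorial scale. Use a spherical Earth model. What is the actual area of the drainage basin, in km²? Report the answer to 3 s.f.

82200 km²

Plate carrée maps x = Rλ, y = Rφ. The meridian scale is h = 1 and the parallel scale is k = 1/cos φ = sec φ.
Areal scale = h·k = 1 × sec φ; at 59.1°, h = 1.000, k = 1.947, so h·k = 1.947.
True area = apparent / (areal scale) = 160000 / 1.947 ≈ 82200 km².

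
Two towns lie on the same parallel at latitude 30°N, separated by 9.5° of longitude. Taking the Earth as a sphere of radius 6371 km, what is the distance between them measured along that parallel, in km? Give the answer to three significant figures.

Arc length along a parallel = R cos φ · Δλ (with Δλ in radians).
= 6371 × cos 30° × (9.5° × π/180) = 6371 × 0.8660 × 0.1658 ≈ 915 km.

915 km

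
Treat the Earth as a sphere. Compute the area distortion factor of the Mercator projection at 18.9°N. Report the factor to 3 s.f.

1.12

Mercator is conformal, so the point scale is isotropic: h = k = sec φ = 1/cos φ.
Areal scale = k² = sec²φ = 1/cos²(18.9°) = 1/0.9461² = 1.117.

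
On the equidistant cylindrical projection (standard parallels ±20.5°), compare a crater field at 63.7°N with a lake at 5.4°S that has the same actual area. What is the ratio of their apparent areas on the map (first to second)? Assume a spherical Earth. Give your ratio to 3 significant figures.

In the equirectangular projection with standard parallel φ₀ = 20.5° (x = Rλ cos φ₀, y = Rφ), meridians are true-scale (h = 1) and the parallel scale is k = cos φ₀ / cos φ.
Areal scale at 63.7°: h·k = 1.000 × 2.114 = 2.114.
Areal scale at 5.4°: h·k = 1.000 × 0.9408 = 0.9408.
Ratio = 2.114/0.9408 ≈ 2.25.

2.25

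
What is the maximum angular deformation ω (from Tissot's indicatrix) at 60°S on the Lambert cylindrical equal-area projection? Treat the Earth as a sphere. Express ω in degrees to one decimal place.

73.7°

The Lambert cylindrical equal-area projection is the cylindrical equal-area projection with its standard parallel at the equator (φ₀ = 0). Cylindrical equal-area (φ₀ = 0°): h = cos φ / cos 0° along meridians, k = cos 0° / cos φ along parallels; h·k = 1.
At 60°: h = 0.5000, k = 2.000; principal scales a = 2.000, b = 0.5000.
sin(ω/2) = (a − b)/(a + b) = 1.500/2.500 = 0.6000, so ω = 2 arcsin(0.6000) ≈ 73.7°.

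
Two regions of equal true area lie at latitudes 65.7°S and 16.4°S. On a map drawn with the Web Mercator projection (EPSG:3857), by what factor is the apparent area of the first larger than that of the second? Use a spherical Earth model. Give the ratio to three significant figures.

5.43

Mercator is conformal with k = sec φ, so areal scale = k² = sec²φ.
At 65.7°: sec²(65.7°) = 1/0.4115² = 5.905.
At 16.4°: sec²(16.4°) = 1/0.9593² = 1.087.
Ratio = 5.905/1.087 = cos²(16.4°)/cos²(65.7°) ≈ 5.43.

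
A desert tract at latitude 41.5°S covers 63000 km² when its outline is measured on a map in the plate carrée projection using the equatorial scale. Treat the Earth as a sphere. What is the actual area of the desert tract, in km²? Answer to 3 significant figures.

47200 km²

For the equirectangular projection with φ₀ = 0 (plate carrée), h = 1 along meridians and k = sec φ along parallels.
Areal scale = h·k = 1 × sec φ; at 41.5°, h = 1.000, k = 1.335, so h·k = 1.335.
True area = apparent / (areal scale) = 63000 / 1.335 ≈ 47200 km².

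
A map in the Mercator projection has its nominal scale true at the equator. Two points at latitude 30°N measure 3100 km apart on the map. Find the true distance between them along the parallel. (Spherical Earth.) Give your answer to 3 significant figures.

2680 km

Mercator is conformal, so the point scale is isotropic: h = k = sec φ = 1/cos φ.
Along the parallel at 30°, map distances are exaggerated by k = sec 30° = 1.155.
True distance = 3100 / 1.155 = 3100 × cos 30° ≈ 2680 km.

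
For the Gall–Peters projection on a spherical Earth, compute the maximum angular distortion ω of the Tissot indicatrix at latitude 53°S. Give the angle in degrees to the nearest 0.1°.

18.4°

The Gall–Peters projection is cylindrical equal-area with φ₀ = 45°. For cylindrical equal-area with standard parallel φ₀, h = cos φ / cos φ₀ and k = cos φ₀ / cos φ, so h·k = 1.
At 53°: h = 0.8511, k = 1.175; principal scales a = 1.175, b = 0.8511.
sin(ω/2) = (a − b)/(a + b) = 0.3239/2.026 = 0.1598, so ω = 2 arcsin(0.1598) ≈ 18.4°.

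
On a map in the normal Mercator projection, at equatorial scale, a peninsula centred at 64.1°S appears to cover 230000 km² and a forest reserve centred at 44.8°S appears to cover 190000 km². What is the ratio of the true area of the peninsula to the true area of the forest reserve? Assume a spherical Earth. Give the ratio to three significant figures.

0.459

Since Mercator area scale is 1/cos²φ, the true area equals the apparent area multiplied by cos²φ.
True area of peninsula: 230000 × cos²(64.1°) = 230000 × 0.1908 = 43880 km².
True area of forest reserve: 190000 × cos²(44.8°) = 190000 × 0.5035 = 95660 km².
Ratio = 43880 / 95660 ≈ 0.459.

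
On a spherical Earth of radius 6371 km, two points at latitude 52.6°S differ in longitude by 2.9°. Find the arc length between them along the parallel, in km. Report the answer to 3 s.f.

196 km

Arc length along a parallel = R cos φ · Δλ (with Δλ in radians).
= 6371 × cos 52.6° × (2.9° × π/180) = 6371 × 0.6074 × 0.05061 ≈ 196 km.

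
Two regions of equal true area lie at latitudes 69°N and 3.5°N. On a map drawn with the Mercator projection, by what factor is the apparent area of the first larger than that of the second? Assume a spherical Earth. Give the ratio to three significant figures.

7.76

On Mercator, area is exaggerated by sec²φ = 1/cos²φ.
At 69°: sec²(69°) = 1/0.3584² = 7.786.
At 3.5°: sec²(3.5°) = 1/0.9981² = 1.004.
Ratio = 7.786/1.004 = cos²(3.5°)/cos²(69°) ≈ 7.76.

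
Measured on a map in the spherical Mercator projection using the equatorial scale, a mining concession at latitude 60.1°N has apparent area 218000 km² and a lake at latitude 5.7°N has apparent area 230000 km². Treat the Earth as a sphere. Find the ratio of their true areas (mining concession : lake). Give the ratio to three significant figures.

0.238

Since Mercator area scale is 1/cos²φ, the true area equals the apparent area multiplied by cos²φ.
True area of mining concession: 218000 × cos²(60.1°) = 218000 × 0.2485 = 54170 km².
True area of lake: 230000 × cos²(5.7°) = 230000 × 0.9901 = 227700 km².
Ratio = 54170 / 227700 ≈ 0.238.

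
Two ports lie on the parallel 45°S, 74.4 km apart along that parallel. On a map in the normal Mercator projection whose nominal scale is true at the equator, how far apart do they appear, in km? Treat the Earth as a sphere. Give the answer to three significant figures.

105 km

The Mercator projection is conformal; its linear scale factor is the same in every direction and equals sec φ = 1/cos φ.
Along the parallel, k = sec 45° = 1/0.7071 = 1.414.
Map distance = 74.4 × 1.414 ≈ 105 km.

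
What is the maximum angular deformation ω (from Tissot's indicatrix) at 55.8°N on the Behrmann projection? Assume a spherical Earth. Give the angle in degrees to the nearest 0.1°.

48.1°

Behrmann is a cylindrical equal-area projection with standard parallels at ±30°. For cylindrical equal-area with standard parallel φ₀, h = cos φ / cos φ₀ and k = cos φ₀ / cos φ, so h·k = 1.
At 55.8°: h = 0.6490, k = 1.541; principal scales a = 1.541, b = 0.6490.
sin(ω/2) = (a − b)/(a + b) = 0.8917/2.190 = 0.4072, so ω = 2 arcsin(0.4072) ≈ 48.1°.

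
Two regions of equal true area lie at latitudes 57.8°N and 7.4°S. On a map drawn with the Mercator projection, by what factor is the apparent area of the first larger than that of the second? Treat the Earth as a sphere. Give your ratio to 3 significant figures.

Mercator areal scale is sec²φ.
At 57.8°: sec²(57.8°) = 1/0.5329² = 3.522.
At 7.4°: sec²(7.4°) = 1/0.9917² = 1.017.
Ratio = 3.522/1.017 = cos²(7.4°)/cos²(57.8°) ≈ 3.46.

3.46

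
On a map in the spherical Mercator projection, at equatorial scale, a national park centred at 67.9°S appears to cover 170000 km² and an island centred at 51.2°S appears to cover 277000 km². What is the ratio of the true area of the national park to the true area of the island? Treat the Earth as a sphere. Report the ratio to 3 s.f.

0.221

Since Mercator area scale is 1/cos²φ, the true area equals the apparent area multiplied by cos²φ.
True area of national park: 170000 × cos²(67.9°) = 170000 × 0.1415 = 24060 km².
True area of island: 277000 × cos²(51.2°) = 277000 × 0.3926 = 108800 km².
Ratio = 24060 / 108800 ≈ 0.221.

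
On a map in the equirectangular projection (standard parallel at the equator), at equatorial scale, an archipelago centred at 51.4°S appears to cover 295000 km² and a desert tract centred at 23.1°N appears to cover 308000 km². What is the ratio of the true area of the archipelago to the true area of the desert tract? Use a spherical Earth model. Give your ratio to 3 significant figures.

0.650

Plate carrée has h = 1 and k = sec φ, giving areal scale sec φ; true area = (apparent area) · cos φ.
True area of archipelago: 295000 × cos(51.4°) = 295000 × 0.6239 = 184000 km².
True area of desert tract: 308000 × cos(23.1°) = 308000 × 0.9198 = 283300 km².
Ratio = 184000 / 283300 ≈ 0.650.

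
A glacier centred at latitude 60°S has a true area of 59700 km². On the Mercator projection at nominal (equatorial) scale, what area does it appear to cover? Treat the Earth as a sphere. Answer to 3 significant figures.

Mercator is conformal, so the point scale is isotropic: h = k = sec φ = 1/cos φ.
Areal scale = k² = sec²φ = 1/cos²(60°) = 1/0.5000² = 4.000.
Apparent area = 59700 × 4.000 ≈ 239000 km².

239000 km²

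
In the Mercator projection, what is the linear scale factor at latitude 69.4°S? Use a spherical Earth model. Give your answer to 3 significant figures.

2.84

Mercator is conformal, so the point scale is isotropic: h = k = sec φ = 1/cos φ.
k = 1/cos 69.4° = 1/0.3518 = 2.842.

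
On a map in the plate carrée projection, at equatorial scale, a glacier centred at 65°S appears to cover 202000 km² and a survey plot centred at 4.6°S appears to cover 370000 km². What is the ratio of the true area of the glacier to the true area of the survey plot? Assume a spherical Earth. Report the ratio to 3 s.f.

On the plate carrée, areal scale = h·k = 1 × sec φ, so true area = apparent × cos φ.
True area of glacier: 202000 × cos(65°) = 202000 × 0.4226 = 85370 km².
True area of survey plot: 370000 × cos(4.6°) = 370000 × 0.9968 = 368800 km².
Ratio = 85370 / 368800 ≈ 0.231.

0.231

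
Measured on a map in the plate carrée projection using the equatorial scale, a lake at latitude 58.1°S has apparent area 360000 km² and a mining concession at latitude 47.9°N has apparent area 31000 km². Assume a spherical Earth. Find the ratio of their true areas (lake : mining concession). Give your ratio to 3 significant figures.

Plate carrée has h = 1 and k = sec φ, giving areal scale sec φ; true area = (apparent area) · cos φ.
True area of lake: 360000 × cos(58.1°) = 360000 × 0.5284 = 190200 km².
True area of mining concession: 31000 × cos(47.9°) = 31000 × 0.6704 = 20780 km².
Ratio = 190200 / 20780 ≈ 9.15.

9.15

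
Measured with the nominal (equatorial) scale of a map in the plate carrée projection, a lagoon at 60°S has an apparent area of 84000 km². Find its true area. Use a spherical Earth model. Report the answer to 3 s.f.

Plate carrée maps x = Rλ, y = Rφ. The meridian scale is h = 1 and the parallel scale is k = 1/cos φ = sec φ.
Areal scale = h·k = 1 × sec φ; at 60°, h = 1.000, k = 2.000, so h·k = 2.000.
True area = apparent / (areal scale) = 84000 / 2.000 ≈ 42000 km².

42000 km²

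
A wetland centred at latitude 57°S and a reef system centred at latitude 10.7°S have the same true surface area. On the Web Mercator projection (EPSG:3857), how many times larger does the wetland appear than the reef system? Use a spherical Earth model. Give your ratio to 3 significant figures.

3.25

On Mercator, area is exaggerated by sec²φ = 1/cos²φ.
At 57°: sec²(57°) = 1/0.5446² = 3.371.
At 10.7°: sec²(10.7°) = 1/0.9826² = 1.036.
Ratio = 3.371/1.036 = cos²(10.7°)/cos²(57°) ≈ 3.25.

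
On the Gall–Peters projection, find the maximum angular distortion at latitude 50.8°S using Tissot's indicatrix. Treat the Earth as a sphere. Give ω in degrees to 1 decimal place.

12.8°

The Gall–Peters projection is cylindrical equal-area with φ₀ = 45°. Cylindrical equal-area (φ₀ = 45°): h = cos φ / cos 45° along meridians, k = cos 45° / cos φ along parallels; h·k = 1.
At 50.8°: h = 0.8938, k = 1.119; principal scales a = 1.119, b = 0.8938.
sin(ω/2) = (a − b)/(a + b) = 0.2250/2.013 = 0.1118, so ω = 2 arcsin(0.1118) ≈ 12.8°.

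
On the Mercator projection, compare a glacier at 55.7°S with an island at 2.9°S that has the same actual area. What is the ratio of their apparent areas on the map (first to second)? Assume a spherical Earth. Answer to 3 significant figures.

Mercator is conformal with k = sec φ, so areal scale = k² = sec²φ.
At 55.7°: sec²(55.7°) = 1/0.5635² = 3.149.
At 2.9°: sec²(2.9°) = 1/0.9987² = 1.003.
Ratio = 3.149/1.003 = cos²(2.9°)/cos²(55.7°) ≈ 3.14.

3.14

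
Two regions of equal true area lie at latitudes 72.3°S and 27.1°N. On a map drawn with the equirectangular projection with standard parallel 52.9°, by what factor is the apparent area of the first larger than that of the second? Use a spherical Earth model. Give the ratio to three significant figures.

In the equirectangular projection with standard parallel φ₀ = 52.9° (x = Rλ cos φ₀, y = Rφ), meridians are true-scale (h = 1) and the parallel scale is k = cos φ₀ / cos φ.
Areal scale at 72.3°: h·k = 1.000 × 1.984 = 1.984.
Areal scale at 27.1°: h·k = 1.000 × 0.6776 = 0.6776.
Ratio = 1.984/0.6776 ≈ 2.93.

2.93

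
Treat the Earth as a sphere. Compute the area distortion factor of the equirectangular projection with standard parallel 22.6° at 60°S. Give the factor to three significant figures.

1.85

The equidistant cylindrical projection with φ₀ = 22.6° has h = 1 (meridians true) and k = cos φ₀ / cos φ along parallels.
Areal scale = h·k = 1 × cos φ₀ / cos φ; at 60°, h = 1.000, k = 1.846, so h·k = 1.846.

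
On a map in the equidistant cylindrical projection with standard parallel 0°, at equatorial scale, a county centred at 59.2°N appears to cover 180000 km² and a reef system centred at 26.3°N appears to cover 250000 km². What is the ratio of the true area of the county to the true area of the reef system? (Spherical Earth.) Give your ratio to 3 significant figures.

0.411

Plate carrée has h = 1 and k = sec φ, giving areal scale sec φ; true area = (apparent area) · cos φ.
True area of county: 180000 × cos(59.2°) = 180000 × 0.5120 = 92170 km².
True area of reef system: 250000 × cos(26.3°) = 250000 × 0.8965 = 224100 km².
Ratio = 92170 / 224100 ≈ 0.411.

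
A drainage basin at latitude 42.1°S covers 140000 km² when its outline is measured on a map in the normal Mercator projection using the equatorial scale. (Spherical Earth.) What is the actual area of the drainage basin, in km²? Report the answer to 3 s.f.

For Mercator, h = k = sec φ (a conformal cylindrical projection has a single point scale, 1/cos φ).
Areal scale = k² = sec²φ = 1/cos²(42.1°) = 1/0.7420² = 1.816.
True area = apparent / (areal scale) = 140000 / 1.816 ≈ 77100 km².

77100 km²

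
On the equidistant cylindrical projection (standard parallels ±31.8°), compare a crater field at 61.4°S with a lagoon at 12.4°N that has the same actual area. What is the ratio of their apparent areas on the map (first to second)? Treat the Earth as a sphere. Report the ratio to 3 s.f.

2.04

The equidistant cylindrical projection with φ₀ = 31.8° has h = 1 (meridians true) and k = cos φ₀ / cos φ along parallels.
Areal scale at 61.4°: h·k = 1.000 × 1.775 = 1.775.
Areal scale at 12.4°: h·k = 1.000 × 0.8702 = 0.8702.
Ratio = 1.775/0.8702 ≈ 2.04.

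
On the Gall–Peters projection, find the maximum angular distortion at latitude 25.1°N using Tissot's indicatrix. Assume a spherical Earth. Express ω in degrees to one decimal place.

Gall–Peters is a cylindrical equal-area projection with standard parallels at ±45°. Cylindrical equal-area (φ₀ = 45°): h = cos φ / cos 45° along meridians, k = cos 45° / cos φ along parallels; h·k = 1.
At 25.1°: h = 1.281, k = 0.7808; principal scales a = 1.281, b = 0.7808.
sin(ω/2) = (a − b)/(a + b) = 0.4998/2.062 = 0.2425, so ω = 2 arcsin(0.2425) ≈ 28.1°.

28.1°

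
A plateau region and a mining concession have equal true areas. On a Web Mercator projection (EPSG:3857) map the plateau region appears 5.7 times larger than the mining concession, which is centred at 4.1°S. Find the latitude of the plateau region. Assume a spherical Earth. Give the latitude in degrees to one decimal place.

Mercator areal scale is sec²φ, so apparent-area ratio = sec²φ₁ / sec²φ₂ = cos²φ₂ / cos²φ₁.
cos²φ₂ / cos²φ₁ = 5.7  ⇒  cos φ₁ = cos 4.1° / √5.7 = 0.9974/2.387 = 0.4178.
φ₁ = arccos(0.4178) ≈ 65.3°.

65.3°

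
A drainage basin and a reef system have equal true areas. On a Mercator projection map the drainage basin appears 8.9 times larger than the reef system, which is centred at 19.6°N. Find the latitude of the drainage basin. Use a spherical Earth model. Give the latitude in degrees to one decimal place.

For equal true areas on Mercator, apparent areas scale as sec²φ, so the ratio is cos²φ₂ / cos²φ₁.
cos²φ₂ / cos²φ₁ = 8.9  ⇒  cos φ₁ = cos 19.6° / √8.9 = 0.9421/2.983 = 0.3158.
φ₁ = arccos(0.3158) ≈ 71.6°.

71.6°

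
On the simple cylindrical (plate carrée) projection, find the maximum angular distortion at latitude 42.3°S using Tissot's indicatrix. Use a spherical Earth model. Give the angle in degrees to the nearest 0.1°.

17.2°

In the plate carrée (x = Rλ, y = Rφ), meridians are true-scale (h = 1) and parallels are stretched by k = sec φ.
At 42.3°: h = 1.000, k = 1.352; principal scales a = 1.352, b = 1.000.
sin(ω/2) = (a − b)/(a + b) = 0.3520/2.352 = 0.1497, so ω = 2 arcsin(0.1497) ≈ 17.2°.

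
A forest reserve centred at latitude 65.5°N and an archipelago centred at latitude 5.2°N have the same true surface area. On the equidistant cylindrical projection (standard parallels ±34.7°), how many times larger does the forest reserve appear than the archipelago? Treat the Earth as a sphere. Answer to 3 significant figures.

2.40

With standard parallel φ₀ = 34.7°, the equirectangular projection gives x = Rλ cos φ₀, y = Rφ, so h = 1 and k = cos 34.7° / cos φ.
Areal scale at 65.5°: h·k = 1.000 × 1.983 = 1.983.
Areal scale at 5.2°: h·k = 1.000 × 0.8255 = 0.8255.
Ratio = 1.983/0.8255 ≈ 2.40.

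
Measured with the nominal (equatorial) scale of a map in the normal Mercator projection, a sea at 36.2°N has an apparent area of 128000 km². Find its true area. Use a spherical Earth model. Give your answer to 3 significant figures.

The Mercator projection is conformal; its linear scale factor is the same in every direction and equals sec φ = 1/cos φ.
Areal scale = k² = sec²φ = 1/cos²(36.2°) = 1/0.8070² = 1.536.
True area = apparent / (areal scale) = 128000 / 1.536 ≈ 83400 km².

83400 km²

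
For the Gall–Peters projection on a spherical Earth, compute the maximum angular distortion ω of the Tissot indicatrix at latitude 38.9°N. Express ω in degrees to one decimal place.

11.0°

The Gall–Peters projection is cylindrical equal-area with φ₀ = 45°. For cylindrical equal-area with standard parallel φ₀, h = cos φ / cos φ₀ and k = cos φ₀ / cos φ, so h·k = 1.
At 38.9°: h = 1.101, k = 0.9086; principal scales a = 1.101, b = 0.9086.
sin(ω/2) = (a − b)/(a + b) = 0.1920/2.009 = 0.09556, so ω = 2 arcsin(0.09556) ≈ 11.0°.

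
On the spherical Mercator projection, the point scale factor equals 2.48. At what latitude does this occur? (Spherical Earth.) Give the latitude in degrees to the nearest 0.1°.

Mercator scale is k = sec φ = 1/cos φ.
1/cos φ = 2.48  ⇒  cos φ = 0.4032  ⇒  φ = arccos(0.4032) ≈ 66.2°.

66.2°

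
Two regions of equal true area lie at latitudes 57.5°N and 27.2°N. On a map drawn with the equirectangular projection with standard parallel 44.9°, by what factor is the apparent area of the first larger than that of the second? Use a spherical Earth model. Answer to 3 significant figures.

In the equirectangular projection with standard parallel φ₀ = 44.9° (x = Rλ cos φ₀, y = Rφ), meridians are true-scale (h = 1) and the parallel scale is k = cos φ₀ / cos φ.
Areal scale at 57.5°: h·k = 1.000 × 1.318 = 1.318.
Areal scale at 27.2°: h·k = 1.000 × 0.7964 = 0.7964.
Ratio = 1.318/0.7964 ≈ 1.66.

1.66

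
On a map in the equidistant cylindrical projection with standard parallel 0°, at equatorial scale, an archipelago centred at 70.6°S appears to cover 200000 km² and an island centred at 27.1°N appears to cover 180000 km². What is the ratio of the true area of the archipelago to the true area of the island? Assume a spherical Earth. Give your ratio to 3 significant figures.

On the plate carrée, areal scale = h·k = 1 × sec φ, so true area = apparent × cos φ.
True area of archipelago: 200000 × cos(70.6°) = 200000 × 0.3322 = 66430 km².
True area of island: 180000 × cos(27.1°) = 180000 × 0.8902 = 160200 km².
Ratio = 66430 / 160200 ≈ 0.415.

0.415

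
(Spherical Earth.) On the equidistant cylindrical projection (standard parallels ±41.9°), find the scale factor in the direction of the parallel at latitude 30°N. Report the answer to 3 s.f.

In the equirectangular projection with standard parallel φ₀ = 41.9° (x = Rλ cos φ₀, y = Rφ), meridians are true-scale (h = 1) and the parallel scale is k = cos φ₀ / cos φ.
k = cos 41.9° / cos 30° = 0.7443/0.8660 = 0.8595.

0.859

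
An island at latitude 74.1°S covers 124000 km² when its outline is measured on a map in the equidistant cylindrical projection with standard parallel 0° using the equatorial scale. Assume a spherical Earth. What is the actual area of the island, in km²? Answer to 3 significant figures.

34000 km²

For the equirectangular projection with φ₀ = 0 (plate carrée), h = 1 along meridians and k = sec φ along parallels.
Areal scale = h·k = 1 × sec φ; at 74.1°, h = 1.000, k = 3.650, so h·k = 3.650.
True area = apparent / (areal scale) = 124000 / 3.650 ≈ 34000 km².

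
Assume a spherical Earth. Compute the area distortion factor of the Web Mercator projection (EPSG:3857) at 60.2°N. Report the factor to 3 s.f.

Mercator is conformal, so the point scale is isotropic: h = k = sec φ = 1/cos φ.
Areal scale = k² = sec²φ = 1/cos²(60.2°) = 1/0.4970² = 4.049.

4.05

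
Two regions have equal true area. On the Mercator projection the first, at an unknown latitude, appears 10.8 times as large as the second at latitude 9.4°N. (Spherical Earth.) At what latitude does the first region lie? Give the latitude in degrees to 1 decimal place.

72.5°

For equal true areas on Mercator, apparent areas scale as sec²φ, so the ratio is cos²φ₂ / cos²φ₁.
cos²φ₂ / cos²φ₁ = 10.8  ⇒  cos φ₁ = cos 9.4° / √10.8 = 0.9866/3.286 = 0.3002.
φ₁ = arccos(0.3002) ≈ 72.5°.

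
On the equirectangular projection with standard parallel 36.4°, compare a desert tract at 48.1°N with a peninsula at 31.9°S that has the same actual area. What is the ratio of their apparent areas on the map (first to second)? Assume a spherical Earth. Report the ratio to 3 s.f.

In the equirectangular projection with standard parallel φ₀ = 36.4° (x = Rλ cos φ₀, y = Rφ), meridians are true-scale (h = 1) and the parallel scale is k = cos φ₀ / cos φ.
Areal scale at 48.1°: h·k = 1.000 × 1.205 = 1.205.
Areal scale at 31.9°: h·k = 1.000 × 0.9481 = 0.9481.
Ratio = 1.205/0.9481 ≈ 1.27.

1.27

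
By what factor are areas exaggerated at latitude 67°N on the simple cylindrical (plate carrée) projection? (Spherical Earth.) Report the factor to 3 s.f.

2.56

Plate carrée maps x = Rλ, y = Rφ. The meridian scale is h = 1 and the parallel scale is k = 1/cos φ = sec φ.
Areal scale = h·k = 1 × sec φ; at 67°, h = 1.000, k = 2.559, so h·k = 2.559.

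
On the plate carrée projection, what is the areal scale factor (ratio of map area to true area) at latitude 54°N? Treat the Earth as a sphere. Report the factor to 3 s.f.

Plate carrée maps x = Rλ, y = Rφ. The meridian scale is h = 1 and the parallel scale is k = 1/cos φ = sec φ.
Areal scale = h·k = 1 × sec φ; at 54°, h = 1.000, k = 1.701, so h·k = 1.701.

1.70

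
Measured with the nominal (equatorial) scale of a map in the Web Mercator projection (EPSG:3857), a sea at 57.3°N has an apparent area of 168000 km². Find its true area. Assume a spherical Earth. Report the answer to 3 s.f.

49000 km²

For Mercator, h = k = sec φ (a conformal cylindrical projection has a single point scale, 1/cos φ).
Areal scale = k² = sec²φ = 1/cos²(57.3°) = 1/0.5402² = 3.426.
True area = apparent / (areal scale) = 168000 / 3.426 ≈ 49000 km².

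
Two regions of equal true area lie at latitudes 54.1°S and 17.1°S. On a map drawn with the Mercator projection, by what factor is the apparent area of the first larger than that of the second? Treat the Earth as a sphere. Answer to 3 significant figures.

Mercator areal scale is sec²φ.
At 54.1°: sec²(54.1°) = 1/0.5864² = 2.908.
At 17.1°: sec²(17.1°) = 1/0.9558² = 1.095.
Ratio = 2.908/1.095 = cos²(17.1°)/cos²(54.1°) ≈ 2.66.

2.66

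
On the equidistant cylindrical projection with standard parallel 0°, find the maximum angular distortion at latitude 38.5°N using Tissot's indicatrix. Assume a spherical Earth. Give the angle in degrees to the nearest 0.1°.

For the equirectangular projection with φ₀ = 0 (plate carrée), h = 1 along meridians and k = sec φ along parallels.
At 38.5°: h = 1.000, k = 1.278; principal scales a = 1.278, b = 1.000.
sin(ω/2) = (a − b)/(a + b) = 0.2778/2.278 = 0.1220, so ω = 2 arcsin(0.1220) ≈ 14.0°.

14.0°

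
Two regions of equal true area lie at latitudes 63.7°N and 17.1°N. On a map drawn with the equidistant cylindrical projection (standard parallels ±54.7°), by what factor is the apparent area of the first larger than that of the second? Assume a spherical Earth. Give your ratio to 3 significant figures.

The equidistant cylindrical projection with φ₀ = 54.7° has h = 1 (meridians true) and k = cos φ₀ / cos φ along parallels.
Areal scale at 63.7°: h·k = 1.000 × 1.304 = 1.304.
Areal scale at 17.1°: h·k = 1.000 × 0.6046 = 0.6046.
Ratio = 1.304/0.6046 ≈ 2.16.

2.16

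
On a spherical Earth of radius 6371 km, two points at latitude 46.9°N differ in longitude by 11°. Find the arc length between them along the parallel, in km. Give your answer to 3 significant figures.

836 km

Arc length along a parallel = R cos φ · Δλ (with Δλ in radians).
= 6371 × cos 46.9° × (11° × π/180) = 6371 × 0.6833 × 0.1920 ≈ 836 km.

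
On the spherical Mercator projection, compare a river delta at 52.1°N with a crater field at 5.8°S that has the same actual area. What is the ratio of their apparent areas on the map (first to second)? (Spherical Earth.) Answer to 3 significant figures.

Mercator is conformal with k = sec φ, so areal scale = k² = sec²φ.
At 52.1°: sec²(52.1°) = 1/0.6143² = 2.650.
At 5.8°: sec²(5.8°) = 1/0.9949² = 1.010.
Ratio = 2.650/1.010 = cos²(5.8°)/cos²(52.1°) ≈ 2.62.

2.62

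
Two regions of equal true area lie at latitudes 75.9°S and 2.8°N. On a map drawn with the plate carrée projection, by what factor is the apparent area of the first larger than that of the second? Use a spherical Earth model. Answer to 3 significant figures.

Plate carrée maps x = Rλ, y = Rφ. The meridian scale is h = 1 and the parallel scale is k = 1/cos φ = sec φ.
Areal scale at 75.9°: h·k = 1.000 × 4.105 = 4.105.
Areal scale at 2.8°: h·k = 1.000 × 1.001 = 1.001.
Ratio = 4.105/1.001 ≈ 4.10.

4.10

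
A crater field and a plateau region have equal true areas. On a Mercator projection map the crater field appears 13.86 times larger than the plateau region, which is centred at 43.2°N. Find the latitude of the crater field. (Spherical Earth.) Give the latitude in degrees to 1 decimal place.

78.7°

On Mercator, (apparent₁)/(apparent₂) = sec²φ₁ / sec²φ₂ when true areas are equal.
cos²φ₂ / cos²φ₁ = 13.86  ⇒  cos φ₁ = cos 43.2° / √13.86 = 0.7290/3.723 = 0.1958.
φ₁ = arccos(0.1958) ≈ 78.7°.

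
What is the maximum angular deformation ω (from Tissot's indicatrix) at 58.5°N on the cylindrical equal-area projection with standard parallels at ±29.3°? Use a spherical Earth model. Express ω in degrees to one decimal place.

Cylindrical equal-area (φ₀ = 29.3°): h = cos φ / cos 29.3° along meridians, k = cos 29.3° / cos φ along parallels; h·k = 1.
At 58.5°: h = 0.5991, k = 1.669; principal scales a = 1.669, b = 0.5991.
sin(ω/2) = (a − b)/(a + b) = 1.070/2.268 = 0.4717, so ω = 2 arcsin(0.4717) ≈ 56.3°.

56.3°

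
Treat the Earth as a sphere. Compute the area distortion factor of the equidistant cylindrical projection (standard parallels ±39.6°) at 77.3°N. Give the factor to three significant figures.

3.50

In the equirectangular projection with standard parallel φ₀ = 39.6° (x = Rλ cos φ₀, y = Rφ), meridians are true-scale (h = 1) and the parallel scale is k = cos φ₀ / cos φ.
Areal scale = h·k = 1 × cos φ₀ / cos φ; at 77.3°, h = 1.000, k = 3.505, so h·k = 3.505.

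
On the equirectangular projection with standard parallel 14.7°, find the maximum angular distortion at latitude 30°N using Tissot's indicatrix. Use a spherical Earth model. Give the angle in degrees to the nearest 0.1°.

With standard parallel φ₀ = 14.7°, the equirectangular projection gives x = Rλ cos φ₀, y = Rφ, so h = 1 and k = cos 14.7° / cos φ.
At 30°: h = 1.000, k = 1.117; principal scales a = 1.117, b = 1.000.
sin(ω/2) = (a − b)/(a + b) = 0.1169/2.117 = 0.05522, so ω = 2 arcsin(0.05522) ≈ 6.3°.

6.3°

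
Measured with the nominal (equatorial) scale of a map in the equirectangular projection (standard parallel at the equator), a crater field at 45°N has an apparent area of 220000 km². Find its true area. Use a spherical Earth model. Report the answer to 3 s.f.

156000 km²

For the equirectangular projection with φ₀ = 0 (plate carrée), h = 1 along meridians and k = sec φ along parallels.
Areal scale = h·k = 1 × sec φ; at 45°, h = 1.000, k = 1.414, so h·k = 1.414.
True area = apparent / (areal scale) = 220000 / 1.414 ≈ 156000 km².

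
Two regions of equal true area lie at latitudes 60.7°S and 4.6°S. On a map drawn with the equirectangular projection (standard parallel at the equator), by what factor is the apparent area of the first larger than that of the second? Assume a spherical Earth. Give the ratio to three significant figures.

2.04

For the equirectangular projection with φ₀ = 0 (plate carrée), h = 1 along meridians and k = sec φ along parallels.
Areal scale at 60.7°: h·k = 1.000 × 2.043 = 2.043.
Areal scale at 4.6°: h·k = 1.000 × 1.003 = 1.003.
Ratio = 2.043/1.003 ≈ 2.04.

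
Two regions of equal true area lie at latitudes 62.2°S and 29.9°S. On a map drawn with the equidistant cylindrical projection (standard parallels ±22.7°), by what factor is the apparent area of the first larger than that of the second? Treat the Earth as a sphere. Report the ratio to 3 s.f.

In the equirectangular projection with standard parallel φ₀ = 22.7° (x = Rλ cos φ₀, y = Rφ), meridians are true-scale (h = 1) and the parallel scale is k = cos φ₀ / cos φ.
Areal scale at 62.2°: h·k = 1.000 × 1.978 = 1.978.
Areal scale at 29.9°: h·k = 1.000 × 1.064 = 1.064.
Ratio = 1.978/1.064 ≈ 1.86.

1.86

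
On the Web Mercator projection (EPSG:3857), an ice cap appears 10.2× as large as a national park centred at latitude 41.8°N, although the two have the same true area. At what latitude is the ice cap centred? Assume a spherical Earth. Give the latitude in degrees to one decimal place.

On Mercator, (apparent₁)/(apparent₂) = sec²φ₁ / sec²φ₂ when true areas are equal.
cos²φ₂ / cos²φ₁ = 10.2  ⇒  cos φ₁ = cos 41.8° / √10.2 = 0.7455/3.194 = 0.2334.
φ₁ = arccos(0.2334) ≈ 76.5°.

76.5°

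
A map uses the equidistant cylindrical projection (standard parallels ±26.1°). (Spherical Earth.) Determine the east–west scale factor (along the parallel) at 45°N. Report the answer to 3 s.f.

1.27

The equidistant cylindrical projection with φ₀ = 26.1° has h = 1 (meridians true) and k = cos φ₀ / cos φ along parallels.
k = cos 26.1° / cos 45° = 0.8980/0.7071 = 1.270.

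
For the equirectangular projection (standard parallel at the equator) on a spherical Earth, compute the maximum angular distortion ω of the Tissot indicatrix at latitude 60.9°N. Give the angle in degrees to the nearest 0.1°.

40.4°

For the equirectangular projection with φ₀ = 0 (plate carrée), h = 1 along meridians and k = sec φ along parallels.
At 60.9°: h = 1.000, k = 2.056; principal scales a = 2.056, b = 1.000.
sin(ω/2) = (a − b)/(a + b) = 1.056/3.056 = 0.3456, so ω = 2 arcsin(0.3456) ≈ 40.4°.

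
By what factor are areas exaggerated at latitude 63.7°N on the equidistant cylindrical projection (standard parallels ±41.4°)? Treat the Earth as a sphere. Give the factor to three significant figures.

1.69

The equidistant cylindrical projection with φ₀ = 41.4° has h = 1 (meridians true) and k = cos φ₀ / cos φ along parallels.
Areal scale = h·k = 1 × cos φ₀ / cos φ; at 63.7°, h = 1.000, k = 1.693, so h·k = 1.693.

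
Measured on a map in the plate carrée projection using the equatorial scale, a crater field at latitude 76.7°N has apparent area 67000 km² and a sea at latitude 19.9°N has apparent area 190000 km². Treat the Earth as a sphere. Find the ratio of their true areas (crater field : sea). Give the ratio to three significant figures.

0.0863

Plate carrée has h = 1 and k = sec φ, giving areal scale sec φ; true area = (apparent area) · cos φ.
True area of crater field: 67000 × cos(76.7°) = 67000 × 0.2300 = 15410 km².
True area of sea: 190000 × cos(19.9°) = 190000 × 0.9403 = 178700 km².
Ratio = 15410 / 178700 ≈ 0.0863.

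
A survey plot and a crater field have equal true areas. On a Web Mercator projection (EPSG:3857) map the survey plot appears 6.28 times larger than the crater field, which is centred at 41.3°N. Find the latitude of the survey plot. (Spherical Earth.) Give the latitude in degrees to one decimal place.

On Mercator, (apparent₁)/(apparent₂) = sec²φ₁ / sec²φ₂ when true areas are equal.
cos²φ₂ / cos²φ₁ = 6.28  ⇒  cos φ₁ = cos 41.3° / √6.28 = 0.7513/2.506 = 0.2998.
φ₁ = arccos(0.2998) ≈ 72.6°.

72.6°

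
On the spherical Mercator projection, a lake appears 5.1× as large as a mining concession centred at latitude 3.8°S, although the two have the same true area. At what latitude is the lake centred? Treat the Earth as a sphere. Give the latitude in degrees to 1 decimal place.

Mercator areal scale is sec²φ, so apparent-area ratio = sec²φ₁ / sec²φ₂ = cos²φ₂ / cos²φ₁.
cos²φ₂ / cos²φ₁ = 5.1  ⇒  cos φ₁ = cos 3.8° / √5.1 = 0.9978/2.258 = 0.4418.
φ₁ = arccos(0.4418) ≈ 63.8°.

63.8°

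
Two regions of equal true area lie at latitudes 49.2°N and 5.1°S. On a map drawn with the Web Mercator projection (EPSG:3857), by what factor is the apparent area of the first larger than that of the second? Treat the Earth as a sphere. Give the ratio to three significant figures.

2.32

Mercator is conformal with k = sec φ, so areal scale = k² = sec²φ.
At 49.2°: sec²(49.2°) = 1/0.6534² = 2.342.
At 5.1°: sec²(5.1°) = 1/0.9960² = 1.008.
Ratio = 2.342/1.008 = cos²(5.1°)/cos²(49.2°) ≈ 2.32.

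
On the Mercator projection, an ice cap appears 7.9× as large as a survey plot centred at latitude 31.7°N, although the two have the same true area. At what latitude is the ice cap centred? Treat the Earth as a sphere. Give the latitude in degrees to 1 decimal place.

72.4°

For equal true areas on Mercator, apparent areas scale as sec²φ, so the ratio is cos²φ₂ / cos²φ₁.
cos²φ₂ / cos²φ₁ = 7.9  ⇒  cos φ₁ = cos 31.7° / √7.9 = 0.8508/2.811 = 0.3027.
φ₁ = arccos(0.3027) ≈ 72.4°.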